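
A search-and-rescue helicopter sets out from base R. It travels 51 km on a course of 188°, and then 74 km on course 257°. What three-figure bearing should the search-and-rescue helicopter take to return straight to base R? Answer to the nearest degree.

050°

Leg 1 (188°, 51 km): east 51 sin 188° = -7.10, north 51 cos 188° = -50.50
Leg 2 (257°, 74 km): east 74 sin 257° = -72.10, north 74 cos 257° = -16.65
Net displacement: -79.20 east, -67.15 north. Direction back to start is (79.20, 67.15): bearing = atan2(79.20, 67.15) mod 360° = 49.71° ≈ 050°.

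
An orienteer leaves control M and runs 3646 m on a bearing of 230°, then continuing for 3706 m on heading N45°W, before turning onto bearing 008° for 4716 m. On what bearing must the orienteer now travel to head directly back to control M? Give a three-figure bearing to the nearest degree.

136°

Leg 1 (230°, 3646 m): east 3646 sin 230° = -2793.00, north 3646 cos 230° = -2343.60
Leg 2 (N45°W, 3706 m): east 3706 sin 315° = -2620.54, north 3706 cos 315° = 2620.54
Leg 3 (008°, 4716 m): east 4716 sin 8° = 656.34, north 4716 cos 8° = 4670.10
Net displacement: -4757.20 east, 4947.04 north. Direction back to start is (4757.20, -4947.04): bearing = atan2(4757.20, -4947.04) mod 360° = 136.12° ≈ 136°.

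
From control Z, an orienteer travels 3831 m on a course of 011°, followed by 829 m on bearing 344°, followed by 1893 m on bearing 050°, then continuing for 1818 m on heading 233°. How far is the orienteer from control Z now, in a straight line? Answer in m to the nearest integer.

4707 m

Leg 1 (011°, 3831 m): east 3831 sin 11° = 730.99, north 3831 cos 11° = 3760.61
Leg 2 (344°, 829 m): east 829 sin 344° = -228.50, north 829 cos 344° = 796.89
Leg 3 (050°, 1893 m): east 1893 sin 50° = 1450.12, north 1893 cos 50° = 1216.80
Leg 4 (233°, 1818 m): east 1818 sin 233° = -1451.92, north 1818 cos 233° = -1094.10
Net: 500.69 east, 4680.20 north. Distance = √((500.69)² + (4680.20)²) = 4706.903 m.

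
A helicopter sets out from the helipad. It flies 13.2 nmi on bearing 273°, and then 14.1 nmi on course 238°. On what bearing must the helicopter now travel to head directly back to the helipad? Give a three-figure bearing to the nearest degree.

075°

Leg 1 (273°, 13.2 nmi): east 13.2 sin 273° = -13.18, north 13.2 cos 273° = 0.69
Leg 2 (238°, 14.1 nmi): east 14.1 sin 238° = -11.96, north 14.1 cos 238° = -7.47
Net displacement: -25.14 east, -6.78 north. Direction back to start is (25.14, 6.78): bearing = atan2(25.14, 6.78) mod 360° = 74.90° ≈ 075°.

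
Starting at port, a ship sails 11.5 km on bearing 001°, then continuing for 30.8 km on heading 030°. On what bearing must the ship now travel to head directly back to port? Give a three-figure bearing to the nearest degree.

Leg 1 (001°, 11.5 km): east 11.5 sin 1° = 0.20, north 11.5 cos 1° = 11.50
Leg 2 (030°, 30.8 km): east 30.8 sin 30° = 15.40, north 30.8 cos 30° = 26.67
Net displacement: 15.60 east, 38.17 north. Direction back to start is (-15.60, -38.17): bearing = atan2(-15.60, -38.17) mod 360° = 202.23° ≈ 202°.

202°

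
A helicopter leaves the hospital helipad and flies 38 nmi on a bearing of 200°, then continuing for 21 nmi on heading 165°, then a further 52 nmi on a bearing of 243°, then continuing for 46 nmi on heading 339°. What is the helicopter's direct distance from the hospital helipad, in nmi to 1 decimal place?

79.4 nmi

Leg 1 (200°, 38 nmi): east 38 sin 200° = -13.00, north 38 cos 200° = -35.71
Leg 2 (165°, 21 nmi): east 21 sin 165° = 5.44, north 21 cos 165° = -20.28
Leg 3 (243°, 52 nmi): east 52 sin 243° = -46.33, north 52 cos 243° = -23.61
Leg 4 (339°, 46 nmi): east 46 sin 339° = -16.48, north 46 cos 339° = 42.94
Net: -70.38 east, -36.66 north. Distance = √((-70.38)² + (-36.66)²) = 79.352 nmi.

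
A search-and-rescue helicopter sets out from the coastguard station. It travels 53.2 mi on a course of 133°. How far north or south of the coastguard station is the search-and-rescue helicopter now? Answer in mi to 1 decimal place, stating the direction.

Leg 1 (133°, 53.2 mi): east 53.2 sin 133° = 38.91, north 53.2 cos 133° = -36.28
Net north component: -36.28 mi.

36.3 mi south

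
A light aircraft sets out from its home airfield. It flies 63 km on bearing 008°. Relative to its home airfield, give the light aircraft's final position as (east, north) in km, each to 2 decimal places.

Leg 1 (008°, 63 km): east 63 sin 8° = 8.77, north 63 cos 8° = 62.39
Summing: 8.77 km east, 62.39 km north → (8.77, 62.39).

(8.77, 62.39)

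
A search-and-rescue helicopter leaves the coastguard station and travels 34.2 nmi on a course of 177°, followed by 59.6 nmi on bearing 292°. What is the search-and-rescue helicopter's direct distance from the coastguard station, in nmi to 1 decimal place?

Leg 1 (177°, 34.2 nmi): east 34.2 sin 177° = 1.79, north 34.2 cos 177° = -34.15
Leg 2 (292°, 59.6 nmi): east 59.6 sin 292° = -55.26, north 59.6 cos 292° = 22.33
Net: -53.47 east, -11.83 north. Distance = √((-53.47)² + (-11.83)²) = 54.763 nmi.

54.8 nmi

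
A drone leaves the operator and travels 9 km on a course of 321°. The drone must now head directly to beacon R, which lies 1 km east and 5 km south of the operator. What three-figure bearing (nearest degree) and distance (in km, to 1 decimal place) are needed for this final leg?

Leg 1 (321°, 9 km): east 9 sin 321° = -5.66, north 9 cos 321° = 6.99
Current position: (-5.66, 6.99). Target: (1, -5). Remaining: Δeast = 6.66, Δnorth = -11.99.
Bearing = atan2(6.66, -11.99) mod 360° = 150.94°; distance = √((6.66)² + (-11.99)²) = 13.721 km.

151°, 13.7 km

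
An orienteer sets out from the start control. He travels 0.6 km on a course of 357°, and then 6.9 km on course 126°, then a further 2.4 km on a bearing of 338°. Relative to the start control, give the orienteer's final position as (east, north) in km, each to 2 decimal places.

(4.65, -1.23)

Leg 1 (357°, 0.6 km): east 0.6 sin 357° = -0.03, north 0.6 cos 357° = 0.60
Leg 2 (126°, 6.9 km): east 6.9 sin 126° = 5.58, north 6.9 cos 126° = -4.06
Leg 3 (338°, 2.4 km): east 2.4 sin 338° = -0.90, north 2.4 cos 338° = 2.23
Summing: 4.65 km east, -1.23 km north → (4.65, -1.23).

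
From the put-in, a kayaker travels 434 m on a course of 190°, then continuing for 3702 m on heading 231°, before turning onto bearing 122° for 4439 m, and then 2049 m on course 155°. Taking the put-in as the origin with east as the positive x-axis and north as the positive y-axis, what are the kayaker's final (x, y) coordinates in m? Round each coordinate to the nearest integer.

(1678, -6966)

Leg 1 (190°, 434 m): east 434 sin 190° = -75.36, north 434 cos 190° = -427.41
Leg 2 (231°, 3702 m): east 3702 sin 231° = -2876.99, north 3702 cos 231° = -2329.74
Leg 3 (122°, 4439 m): east 4439 sin 122° = 3764.49, north 4439 cos 122° = -2352.31
Leg 4 (155°, 2049 m): east 2049 sin 155° = 865.94, north 2049 cos 155° = -1857.02
Summing: 1678.07 m east, -6966.49 m north → (1678, -6966).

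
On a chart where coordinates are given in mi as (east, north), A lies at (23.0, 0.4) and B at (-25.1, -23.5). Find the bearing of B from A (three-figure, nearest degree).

244°

Δeast = -25.1 − 23.0 = -48.10; Δnorth = -23.5 − 0.4 = -23.90.
Bearing = atan2(Δeast, Δnorth) mod 360° = 243.58° ≈ 244°.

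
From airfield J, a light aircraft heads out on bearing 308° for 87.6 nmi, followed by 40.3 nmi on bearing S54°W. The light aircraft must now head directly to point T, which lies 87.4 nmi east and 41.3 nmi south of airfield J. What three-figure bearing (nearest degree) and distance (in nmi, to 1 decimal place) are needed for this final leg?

111°, 202.1 nmi

Leg 1 (308°, 87.6 nmi): east 87.6 sin 308° = -69.03, north 87.6 cos 308° = 53.93
Leg 2 (S54°W, 40.3 nmi): east 40.3 sin 234° = -32.60, north 40.3 cos 234° = -23.69
Current position: (-101.63, 30.24). Target: (87.4, -41.3). Remaining: Δeast = 189.03, Δnorth = -71.54.
Bearing = atan2(189.03, -71.54) mod 360° = 110.73°; distance = √((189.03)² + (-71.54)²) = 202.119 nmi.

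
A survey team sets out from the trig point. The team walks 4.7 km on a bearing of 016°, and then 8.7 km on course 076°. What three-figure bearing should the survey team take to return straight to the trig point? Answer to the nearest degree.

236°

Leg 1 (016°, 4.7 km): east 4.7 sin 16° = 1.30, north 4.7 cos 16° = 4.52
Leg 2 (076°, 8.7 km): east 8.7 sin 76° = 8.44, north 8.7 cos 76° = 2.10
Net displacement: 9.74 east, 6.62 north. Direction back to start is (-9.74, -6.62): bearing = atan2(-9.74, -6.62) mod 360° = 235.78° ≈ 236°.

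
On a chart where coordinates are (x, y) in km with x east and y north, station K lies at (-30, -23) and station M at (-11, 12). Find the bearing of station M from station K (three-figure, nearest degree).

028°

Δeast = -11 − -30 = 19.00; Δnorth = 12 − -23 = 35.00.
Bearing = atan2(Δeast, Δnorth) mod 360° = 28.50° ≈ 028°.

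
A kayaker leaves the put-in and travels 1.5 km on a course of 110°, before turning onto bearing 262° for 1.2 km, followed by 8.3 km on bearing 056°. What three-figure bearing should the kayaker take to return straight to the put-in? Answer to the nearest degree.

Leg 1 (110°, 1.5 km): east 1.5 sin 110° = 1.41, north 1.5 cos 110° = -0.51
Leg 2 (262°, 1.2 km): east 1.2 sin 262° = -1.19, north 1.2 cos 262° = -0.17
Leg 3 (056°, 8.3 km): east 8.3 sin 56° = 6.88, north 8.3 cos 56° = 4.64
Net displacement: 7.10 east, 3.96 north. Direction back to start is (-7.10, -3.96): bearing = atan2(-7.10, -3.96) mod 360° = 240.85° ≈ 241°.

241°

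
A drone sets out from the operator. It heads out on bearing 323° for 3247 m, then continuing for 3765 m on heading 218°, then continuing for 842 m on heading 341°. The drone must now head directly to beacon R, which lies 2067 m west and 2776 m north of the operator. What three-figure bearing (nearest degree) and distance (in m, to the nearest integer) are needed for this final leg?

Leg 1 (323°, 3247 m): east 3247 sin 323° = -1954.09, north 3247 cos 323° = 2593.17
Leg 2 (218°, 3765 m): east 3765 sin 218° = -2317.97, north 3765 cos 218° = -2966.86
Leg 3 (341°, 842 m): east 842 sin 341° = -274.13, north 842 cos 341° = 796.13
Current position: (-4546.19, 422.44). Target: (-2067, 2776). Remaining: Δeast = 2479.19, Δnorth = 2353.56.
Bearing = atan2(2479.19, 2353.56) mod 360° = 46.49°; distance = √((2479.19)² + (2353.56)²) = 3418.426 m.

046°, 3418 m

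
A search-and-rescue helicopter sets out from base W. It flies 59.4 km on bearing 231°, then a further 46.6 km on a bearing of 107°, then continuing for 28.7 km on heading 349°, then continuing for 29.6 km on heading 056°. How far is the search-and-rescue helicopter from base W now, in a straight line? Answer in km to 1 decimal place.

18.6 km

Leg 1 (231°, 59.4 km): east 59.4 sin 231° = -46.16, north 59.4 cos 231° = -37.38
Leg 2 (107°, 46.6 km): east 46.6 sin 107° = 44.56, north 46.6 cos 107° = -13.62
Leg 3 (349°, 28.7 km): east 28.7 sin 349° = -5.48, north 28.7 cos 349° = 28.17
Leg 4 (056°, 29.6 km): east 29.6 sin 56° = 24.54, north 29.6 cos 56° = 16.55
Net: 17.46 east, -6.28 north. Distance = √((17.46)² + (-6.28)²) = 18.560 km.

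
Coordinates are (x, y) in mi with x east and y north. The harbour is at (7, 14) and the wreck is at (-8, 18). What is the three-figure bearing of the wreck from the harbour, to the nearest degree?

285°

Δeast = -8 − 7 = -15.00; Δnorth = 18 − 14 = 4.00.
Bearing = atan2(Δeast, Δnorth) mod 360° = 284.93° ≈ 285°.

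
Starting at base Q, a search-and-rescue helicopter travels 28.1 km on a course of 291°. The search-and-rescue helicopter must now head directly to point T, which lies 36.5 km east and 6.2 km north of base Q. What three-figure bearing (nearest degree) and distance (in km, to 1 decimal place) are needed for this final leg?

094°, 62.9 km

Leg 1 (291°, 28.1 km): east 28.1 sin 291° = -26.23, north 28.1 cos 291° = 10.07
Current position: (-26.23, 10.07). Target: (36.5, 6.2). Remaining: Δeast = 62.73, Δnorth = -3.87.
Bearing = atan2(62.73, -3.87) mod 360° = 93.53°; distance = √((62.73)² + (-3.87)²) = 62.853 km.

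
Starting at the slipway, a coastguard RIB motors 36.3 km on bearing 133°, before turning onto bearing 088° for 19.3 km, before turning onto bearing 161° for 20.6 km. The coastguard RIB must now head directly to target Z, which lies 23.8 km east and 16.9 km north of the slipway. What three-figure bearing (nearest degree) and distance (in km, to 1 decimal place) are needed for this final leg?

Leg 1 (133°, 36.3 km): east 36.3 sin 133° = 26.55, north 36.3 cos 133° = -24.76
Leg 2 (088°, 19.3 km): east 19.3 sin 88° = 19.29, north 19.3 cos 88° = 0.67
Leg 3 (161°, 20.6 km): east 20.6 sin 161° = 6.71, north 20.6 cos 161° = -19.48
Current position: (52.54, -43.56). Target: (23.8, 16.9). Remaining: Δeast = -28.74, Δnorth = 60.46.
Bearing = atan2(-28.74, 60.46) mod 360° = 334.57°; distance = √((-28.74)² + (60.46)²) = 66.945 km.

335°, 66.9 km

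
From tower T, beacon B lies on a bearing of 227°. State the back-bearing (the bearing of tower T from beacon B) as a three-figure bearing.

Back-bearing = 227° − 180° = 047°.

047°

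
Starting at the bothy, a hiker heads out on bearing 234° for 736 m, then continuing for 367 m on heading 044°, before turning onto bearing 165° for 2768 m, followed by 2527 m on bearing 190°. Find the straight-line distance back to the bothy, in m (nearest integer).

Leg 1 (234°, 736 m): east 736 sin 234° = -595.44, north 736 cos 234° = -432.61
Leg 2 (044°, 367 m): east 367 sin 44° = 254.94, north 367 cos 44° = 264.00
Leg 3 (165°, 2768 m): east 2768 sin 165° = 716.41, north 2768 cos 165° = -2673.68
Leg 4 (190°, 2527 m): east 2527 sin 190° = -438.81, north 2527 cos 190° = -2488.61
Net: -62.89 east, -5330.90 north. Distance = √((-62.89)² + (-5330.90)²) = 5331.275 m.

5331 m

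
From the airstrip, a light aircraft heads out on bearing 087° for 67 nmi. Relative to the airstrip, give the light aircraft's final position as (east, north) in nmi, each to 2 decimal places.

Leg 1 (087°, 67 nmi): east 67 sin 87° = 66.91, north 67 cos 87° = 3.51
Summing: 66.91 nmi east, 3.51 nmi north → (66.91, 3.51).

(66.91, 3.51)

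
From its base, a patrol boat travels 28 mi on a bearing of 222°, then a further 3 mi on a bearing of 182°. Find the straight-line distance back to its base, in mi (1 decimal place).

30.4 mi

Leg 1 (222°, 28 mi): east 28 sin 222° = -18.74, north 28 cos 222° = -20.81
Leg 2 (182°, 3 mi): east 3 sin 182° = -0.10, north 3 cos 182° = -3.00
Net: -18.84 east, -23.81 north. Distance = √((-18.84)² + (-23.81)²) = 30.359 mi.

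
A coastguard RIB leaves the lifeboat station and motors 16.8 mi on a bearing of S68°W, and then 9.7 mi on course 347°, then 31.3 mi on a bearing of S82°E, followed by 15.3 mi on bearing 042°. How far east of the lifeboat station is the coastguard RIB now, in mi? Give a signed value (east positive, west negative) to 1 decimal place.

Leg 1 (S68°W, 16.8 mi): east 16.8 sin 248° = -15.58, north 16.8 cos 248° = -6.29
Leg 2 (347°, 9.7 mi): east 9.7 sin 347° = -2.18, north 9.7 cos 347° = 9.45
Leg 3 (S82°E, 31.3 mi): east 31.3 sin 98° = 31.00, north 31.3 cos 98° = -4.36
Leg 4 (042°, 15.3 mi): east 15.3 sin 42° = 10.24, north 15.3 cos 42° = 11.37
Net east component: 23.47 mi.

23.5 mi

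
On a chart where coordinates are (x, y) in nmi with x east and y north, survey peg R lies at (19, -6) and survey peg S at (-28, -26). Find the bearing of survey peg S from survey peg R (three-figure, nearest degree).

Δeast = -28 − 19 = -47.00; Δnorth = -26 − -6 = -20.00.
Bearing = atan2(Δeast, Δnorth) mod 360° = 246.95° ≈ 247°.

247°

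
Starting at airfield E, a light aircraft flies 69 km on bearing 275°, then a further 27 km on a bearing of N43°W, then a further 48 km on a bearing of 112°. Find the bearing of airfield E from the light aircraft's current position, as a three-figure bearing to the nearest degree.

Leg 1 (275°, 69 km): east 69 sin 275° = -68.74, north 69 cos 275° = 6.01
Leg 2 (N43°W, 27 km): east 27 sin 317° = -18.41, north 27 cos 317° = 19.75
Leg 3 (112°, 48 km): east 48 sin 112° = 44.50, north 48 cos 112° = -17.98
Net displacement: -42.65 east, 7.78 north. Direction back to start is (42.65, -7.78): bearing = atan2(42.65, -7.78) mod 360° = 100.34° ≈ 100°.

100°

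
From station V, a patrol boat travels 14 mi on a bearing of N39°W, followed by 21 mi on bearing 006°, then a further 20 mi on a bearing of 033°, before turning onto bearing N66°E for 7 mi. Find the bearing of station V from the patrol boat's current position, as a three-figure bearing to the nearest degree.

Leg 1 (N39°W, 14 mi): east 14 sin 321° = -8.81, north 14 cos 321° = 10.88
Leg 2 (006°, 21 mi): east 21 sin 6° = 2.20, north 21 cos 6° = 20.88
Leg 3 (033°, 20 mi): east 20 sin 33° = 10.89, north 20 cos 33° = 16.77
Leg 4 (N66°E, 7 mi): east 7 sin 66° = 6.39, north 7 cos 66° = 2.85
Net displacement: 10.67 east, 51.39 north. Direction back to start is (-10.67, -51.39): bearing = atan2(-10.67, -51.39) mod 360° = 191.73° ≈ 192°.

192°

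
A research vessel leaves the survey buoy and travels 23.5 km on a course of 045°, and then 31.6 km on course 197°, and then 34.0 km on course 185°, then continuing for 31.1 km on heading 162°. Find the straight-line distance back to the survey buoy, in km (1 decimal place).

78.3 km

Leg 1 (045°, 23.5 km): east 23.5 sin 45° = 16.62, north 23.5 cos 45° = 16.62
Leg 2 (197°, 31.6 km): east 31.6 sin 197° = -9.24, north 31.6 cos 197° = -30.22
Leg 3 (185°, 34.0 km): east 34.0 sin 185° = -2.96, north 34.0 cos 185° = -33.87
Leg 4 (162°, 31.1 km): east 31.1 sin 162° = 9.61, north 31.1 cos 162° = -29.58
Net: 14.03 east, -77.05 north. Distance = √((14.03)² + (-77.05)²) = 78.317 km.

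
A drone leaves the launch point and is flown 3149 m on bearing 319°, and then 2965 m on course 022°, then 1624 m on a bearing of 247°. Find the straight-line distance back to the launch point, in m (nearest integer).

5116 m

Leg 1 (319°, 3149 m): east 3149 sin 319° = -2065.93, north 3149 cos 319° = 2376.58
Leg 2 (022°, 2965 m): east 2965 sin 22° = 1110.71, north 2965 cos 22° = 2749.10
Leg 3 (247°, 1624 m): east 1624 sin 247° = -1494.90, north 1624 cos 247° = -634.55
Net: -2450.12 east, 4491.13 north. Distance = √((-2450.12)² + (4491.13)²) = 5115.992 m.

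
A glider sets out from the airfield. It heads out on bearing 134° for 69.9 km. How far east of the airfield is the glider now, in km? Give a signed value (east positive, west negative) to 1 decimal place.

Leg 1 (134°, 69.9 km): east 69.9 sin 134° = 50.28, north 69.9 cos 134° = -48.56
Net east component: 50.28 km.

50.3 km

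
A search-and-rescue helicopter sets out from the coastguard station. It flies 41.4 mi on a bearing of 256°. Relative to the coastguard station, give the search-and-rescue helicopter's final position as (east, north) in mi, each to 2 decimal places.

(-40.17, -10.02)

Leg 1 (256°, 41.4 mi): east 41.4 sin 256° = -40.17, north 41.4 cos 256° = -10.02
Summing: -40.17 mi east, -10.02 mi north → (-40.17, -10.02).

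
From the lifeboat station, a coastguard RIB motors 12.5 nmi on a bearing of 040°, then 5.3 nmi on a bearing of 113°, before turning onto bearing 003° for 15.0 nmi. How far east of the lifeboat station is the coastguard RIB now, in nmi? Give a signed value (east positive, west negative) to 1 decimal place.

Leg 1 (040°, 12.5 nmi): east 12.5 sin 40° = 8.03, north 12.5 cos 40° = 9.58
Leg 2 (113°, 5.3 nmi): east 5.3 sin 113° = 4.88, north 5.3 cos 113° = -2.07
Leg 3 (003°, 15.0 nmi): east 15.0 sin 3° = 0.79, north 15.0 cos 3° = 14.98
Net east component: 13.70 nmi.

13.7 nmi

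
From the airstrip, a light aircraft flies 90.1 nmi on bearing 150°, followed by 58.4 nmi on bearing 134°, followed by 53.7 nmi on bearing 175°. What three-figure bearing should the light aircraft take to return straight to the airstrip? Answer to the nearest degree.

Leg 1 (150°, 90.1 nmi): east 90.1 sin 150° = 45.05, north 90.1 cos 150° = -78.03
Leg 2 (134°, 58.4 nmi): east 58.4 sin 134° = 42.01, north 58.4 cos 134° = -40.57
Leg 3 (175°, 53.7 nmi): east 53.7 sin 175° = 4.68, north 53.7 cos 175° = -53.50
Net displacement: 91.74 east, -172.09 north. Direction back to start is (-91.74, 172.09): bearing = atan2(-91.74, 172.09) mod 360° = 331.94° ≈ 332°.

332°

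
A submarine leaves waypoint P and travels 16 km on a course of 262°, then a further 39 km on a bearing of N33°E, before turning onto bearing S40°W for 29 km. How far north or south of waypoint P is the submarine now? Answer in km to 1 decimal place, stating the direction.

Leg 1 (262°, 16 km): east 16 sin 262° = -15.84, north 16 cos 262° = -2.23
Leg 2 (N33°E, 39 km): east 39 sin 33° = 21.24, north 39 cos 33° = 32.71
Leg 3 (S40°W, 29 km): east 29 sin 220° = -18.64, north 29 cos 220° = -22.22
Net north component: 8.27 km.

8.3 km north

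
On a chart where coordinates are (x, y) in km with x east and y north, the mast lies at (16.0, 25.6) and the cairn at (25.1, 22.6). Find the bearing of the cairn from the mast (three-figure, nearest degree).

Δeast = 25.1 − 16.0 = 9.10; Δnorth = 22.6 − 25.6 = -3.00.
Bearing = atan2(Δeast, Δnorth) mod 360° = 108.25° ≈ 108°.

108°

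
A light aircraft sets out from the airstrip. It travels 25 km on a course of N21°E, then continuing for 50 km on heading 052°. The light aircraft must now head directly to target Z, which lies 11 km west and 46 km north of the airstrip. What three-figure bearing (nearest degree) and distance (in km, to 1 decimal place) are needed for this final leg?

262°, 59.9 km

Leg 1 (N21°E, 25 km): east 25 sin 21° = 8.96, north 25 cos 21° = 23.34
Leg 2 (052°, 50 km): east 50 sin 52° = 39.40, north 50 cos 52° = 30.78
Current position: (48.36, 54.12). Target: (-11, 46). Remaining: Δeast = -59.36, Δnorth = -8.12.
Bearing = atan2(-59.36, -8.12) mod 360° = 262.21°; distance = √((-59.36)² + (-8.12)²) = 59.913 km.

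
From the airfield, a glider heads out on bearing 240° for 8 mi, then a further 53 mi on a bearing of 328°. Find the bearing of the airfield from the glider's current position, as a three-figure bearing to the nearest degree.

Leg 1 (240°, 8 mi): east 8 sin 240° = -6.93, north 8 cos 240° = -4.00
Leg 2 (328°, 53 mi): east 53 sin 328° = -28.09, north 53 cos 328° = 44.95
Net displacement: -35.01 east, 40.95 north. Direction back to start is (35.01, -40.95): bearing = atan2(35.01, -40.95) mod 360° = 139.47° ≈ 139°.

139°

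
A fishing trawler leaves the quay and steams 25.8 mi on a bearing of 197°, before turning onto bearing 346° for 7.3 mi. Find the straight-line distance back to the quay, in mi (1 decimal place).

Leg 1 (197°, 25.8 mi): east 25.8 sin 197° = -7.54, north 25.8 cos 197° = -24.67
Leg 2 (346°, 7.3 mi): east 7.3 sin 346° = -1.77, north 7.3 cos 346° = 7.08
Net: -9.31 east, -17.59 north. Distance = √((-9.31)² + (-17.59)²) = 19.901 mi.

19.9 mi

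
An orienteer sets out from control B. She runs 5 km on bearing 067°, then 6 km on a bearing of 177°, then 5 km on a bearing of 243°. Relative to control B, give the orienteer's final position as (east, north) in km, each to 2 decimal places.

(0.46, -6.31)

Leg 1 (067°, 5 km): east 5 sin 67° = 4.60, north 5 cos 67° = 1.95
Leg 2 (177°, 6 km): east 6 sin 177° = 0.31, north 6 cos 177° = -5.99
Leg 3 (243°, 5 km): east 5 sin 243° = -4.46, north 5 cos 243° = -2.27
Summing: 0.46 km east, -6.31 km north → (0.46, -6.31).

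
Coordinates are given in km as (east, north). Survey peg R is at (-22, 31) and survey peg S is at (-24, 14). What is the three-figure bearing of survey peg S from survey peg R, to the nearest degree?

187°

Δeast = -24 − -22 = -2.00; Δnorth = 14 − 31 = -17.00.
Bearing = atan2(Δeast, Δnorth) mod 360° = 186.71° ≈ 187°.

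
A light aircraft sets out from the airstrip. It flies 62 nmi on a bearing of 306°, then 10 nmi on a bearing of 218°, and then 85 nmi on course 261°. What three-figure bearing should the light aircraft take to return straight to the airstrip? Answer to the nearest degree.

Leg 1 (306°, 62 nmi): east 62 sin 306° = -50.16, north 62 cos 306° = 36.44
Leg 2 (218°, 10 nmi): east 10 sin 218° = -6.16, north 10 cos 218° = -7.88
Leg 3 (261°, 85 nmi): east 85 sin 261° = -83.95, north 85 cos 261° = -13.30
Net displacement: -140.27 east, 15.27 north. Direction back to start is (140.27, -15.27): bearing = atan2(140.27, -15.27) mod 360° = 96.21° ≈ 096°.

096°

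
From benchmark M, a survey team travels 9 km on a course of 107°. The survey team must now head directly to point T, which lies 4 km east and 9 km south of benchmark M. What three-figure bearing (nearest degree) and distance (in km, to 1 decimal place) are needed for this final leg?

Leg 1 (107°, 9 km): east 9 sin 107° = 8.61, north 9 cos 107° = -2.63
Current position: (8.61, -2.63). Target: (4, -9). Remaining: Δeast = -4.61, Δnorth = -6.37.
Bearing = atan2(-4.61, -6.37) mod 360° = 215.88°; distance = √((-4.61)² + (-6.37)²) = 7.860 km.

216°, 7.9 km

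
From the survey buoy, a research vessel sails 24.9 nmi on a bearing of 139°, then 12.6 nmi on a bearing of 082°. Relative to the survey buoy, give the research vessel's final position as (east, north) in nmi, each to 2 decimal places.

(28.81, -17.04)

Leg 1 (139°, 24.9 nmi): east 24.9 sin 139° = 16.34, north 24.9 cos 139° = -18.79
Leg 2 (082°, 12.6 nmi): east 12.6 sin 82° = 12.48, north 12.6 cos 82° = 1.75
Summing: 28.81 nmi east, -17.04 nmi north → (28.81, -17.04).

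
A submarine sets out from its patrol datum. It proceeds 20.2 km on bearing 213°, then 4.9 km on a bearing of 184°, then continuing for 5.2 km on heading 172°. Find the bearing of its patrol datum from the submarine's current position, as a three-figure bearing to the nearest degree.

Leg 1 (213°, 20.2 km): east 20.2 sin 213° = -11.00, north 20.2 cos 213° = -16.94
Leg 2 (184°, 4.9 km): east 4.9 sin 184° = -0.34, north 4.9 cos 184° = -4.89
Leg 3 (172°, 5.2 km): east 5.2 sin 172° = 0.72, north 5.2 cos 172° = -5.15
Net displacement: -10.62 east, -26.98 north. Direction back to start is (10.62, 26.98): bearing = atan2(10.62, 26.98) mod 360° = 21.49° ≈ 021°.

021°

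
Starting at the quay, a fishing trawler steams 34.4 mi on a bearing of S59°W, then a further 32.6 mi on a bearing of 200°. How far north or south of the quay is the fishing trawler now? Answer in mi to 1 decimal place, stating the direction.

48.4 mi south

Leg 1 (S59°W, 34.4 mi): east 34.4 sin 239° = -29.49, north 34.4 cos 239° = -17.72
Leg 2 (200°, 32.6 mi): east 32.6 sin 200° = -11.15, north 32.6 cos 200° = -30.63
Net north component: -48.35 mi.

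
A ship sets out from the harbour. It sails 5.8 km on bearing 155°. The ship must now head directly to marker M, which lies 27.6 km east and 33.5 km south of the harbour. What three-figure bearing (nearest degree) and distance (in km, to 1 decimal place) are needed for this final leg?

138°, 37.8 km

Leg 1 (155°, 5.8 km): east 5.8 sin 155° = 2.45, north 5.8 cos 155° = -5.26
Current position: (2.45, -5.26). Target: (27.6, -33.5). Remaining: Δeast = 25.15, Δnorth = -28.24.
Bearing = atan2(25.15, -28.24) mod 360° = 138.32°; distance = √((25.15)² + (-28.24)²) = 37.817 km.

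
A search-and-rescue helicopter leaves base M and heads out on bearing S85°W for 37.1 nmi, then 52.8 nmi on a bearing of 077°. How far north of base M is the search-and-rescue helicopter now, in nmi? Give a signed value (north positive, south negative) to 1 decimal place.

8.6 nmi

Leg 1 (S85°W, 37.1 nmi): east 37.1 sin 265° = -36.96, north 37.1 cos 265° = -3.23
Leg 2 (077°, 52.8 nmi): east 52.8 sin 77° = 51.45, north 52.8 cos 77° = 11.88
Net north component: 8.64 nmi.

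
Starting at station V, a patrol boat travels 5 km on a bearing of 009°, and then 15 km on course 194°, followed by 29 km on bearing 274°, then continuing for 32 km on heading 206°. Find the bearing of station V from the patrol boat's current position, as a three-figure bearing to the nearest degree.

052°

Leg 1 (009°, 5 km): east 5 sin 9° = 0.78, north 5 cos 9° = 4.94
Leg 2 (194°, 15 km): east 15 sin 194° = -3.63, north 15 cos 194° = -14.55
Leg 3 (274°, 29 km): east 29 sin 274° = -28.93, north 29 cos 274° = 2.02
Leg 4 (206°, 32 km): east 32 sin 206° = -14.03, north 32 cos 206° = -28.76
Net displacement: -45.80 east, -36.35 north. Direction back to start is (45.80, 36.35): bearing = atan2(45.80, 36.35) mod 360° = 51.56° ≈ 052°.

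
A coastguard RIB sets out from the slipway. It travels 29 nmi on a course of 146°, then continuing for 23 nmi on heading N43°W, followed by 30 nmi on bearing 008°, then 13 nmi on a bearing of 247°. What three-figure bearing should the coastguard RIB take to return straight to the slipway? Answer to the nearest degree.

157°

Leg 1 (146°, 29 nmi): east 29 sin 146° = 16.22, north 29 cos 146° = -24.04
Leg 2 (N43°W, 23 nmi): east 23 sin 317° = -15.69, north 23 cos 317° = 16.82
Leg 3 (008°, 30 nmi): east 30 sin 8° = 4.18, north 30 cos 8° = 29.71
Leg 4 (247°, 13 nmi): east 13 sin 247° = -11.97, north 13 cos 247° = -5.08
Net displacement: -7.26 east, 17.41 north. Direction back to start is (7.26, -17.41): bearing = atan2(7.26, -17.41) mod 360° = 157.36° ≈ 157°.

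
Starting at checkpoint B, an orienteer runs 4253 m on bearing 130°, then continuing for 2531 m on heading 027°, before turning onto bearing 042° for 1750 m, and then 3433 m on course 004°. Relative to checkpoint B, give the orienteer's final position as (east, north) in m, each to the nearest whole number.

Leg 1 (130°, 4253 m): east 4253 sin 130° = 3257.99, north 4253 cos 130° = -2733.78
Leg 2 (027°, 2531 m): east 2531 sin 27° = 1149.05, north 2531 cos 27° = 2255.14
Leg 3 (042°, 1750 m): east 1750 sin 42° = 1170.98, north 1750 cos 42° = 1300.50
Leg 4 (004°, 3433 m): east 3433 sin 4° = 239.47, north 3433 cos 4° = 3424.64
Summing: 5817.49 m east, 4246.50 m north → (5817, 4247).

(5817, 4247)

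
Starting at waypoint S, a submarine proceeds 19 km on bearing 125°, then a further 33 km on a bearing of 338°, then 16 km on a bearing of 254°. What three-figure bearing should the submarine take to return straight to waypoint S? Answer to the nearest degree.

Leg 1 (125°, 19 km): east 19 sin 125° = 15.56, north 19 cos 125° = -10.90
Leg 2 (338°, 33 km): east 33 sin 338° = -12.36, north 33 cos 338° = 30.60
Leg 3 (254°, 16 km): east 16 sin 254° = -15.38, north 16 cos 254° = -4.41
Net displacement: -12.18 east, 15.29 north. Direction back to start is (12.18, -15.29): bearing = atan2(12.18, -15.29) mod 360° = 141.46° ≈ 141°.

141°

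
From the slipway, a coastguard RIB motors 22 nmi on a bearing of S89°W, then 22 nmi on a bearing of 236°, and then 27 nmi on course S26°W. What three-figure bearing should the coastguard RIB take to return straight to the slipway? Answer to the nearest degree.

055°

Leg 1 (S89°W, 22 nmi): east 22 sin 269° = -22.00, north 22 cos 269° = -0.38
Leg 2 (236°, 22 nmi): east 22 sin 236° = -18.24, north 22 cos 236° = -12.30
Leg 3 (S26°W, 27 nmi): east 27 sin 206° = -11.84, north 27 cos 206° = -24.27
Net displacement: -52.07 east, -36.95 north. Direction back to start is (52.07, 36.95): bearing = atan2(52.07, 36.95) mod 360° = 54.64° ≈ 055°.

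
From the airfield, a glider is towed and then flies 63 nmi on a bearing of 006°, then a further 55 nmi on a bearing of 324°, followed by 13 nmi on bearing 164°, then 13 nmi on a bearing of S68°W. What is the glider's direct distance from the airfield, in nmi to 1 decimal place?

96.1 nmi

Leg 1 (006°, 63 nmi): east 63 sin 6° = 6.59, north 63 cos 6° = 62.65
Leg 2 (324°, 55 nmi): east 55 sin 324° = -32.33, north 55 cos 324° = 44.50
Leg 3 (164°, 13 nmi): east 13 sin 164° = 3.58, north 13 cos 164° = -12.50
Leg 4 (S68°W, 13 nmi): east 13 sin 248° = -12.05, north 13 cos 248° = -4.87
Net: -34.21 east, 89.78 north. Distance = √((-34.21)² + (89.78)²) = 96.082 nmi.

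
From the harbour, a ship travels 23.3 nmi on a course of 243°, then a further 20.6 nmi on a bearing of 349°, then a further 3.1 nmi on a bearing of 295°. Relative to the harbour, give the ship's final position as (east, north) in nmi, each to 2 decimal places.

Leg 1 (243°, 23.3 nmi): east 23.3 sin 243° = -20.76, north 23.3 cos 243° = -10.58
Leg 2 (349°, 20.6 nmi): east 20.6 sin 349° = -3.93, north 20.6 cos 349° = 20.22
Leg 3 (295°, 3.1 nmi): east 3.1 sin 295° = -2.81, north 3.1 cos 295° = 1.31
Summing: -27.50 nmi east, 10.95 nmi north → (-27.50, 10.95).

(-27.50, 10.95)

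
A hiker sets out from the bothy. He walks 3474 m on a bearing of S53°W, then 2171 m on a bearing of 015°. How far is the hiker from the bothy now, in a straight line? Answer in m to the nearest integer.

2213 m

Leg 1 (S53°W, 3474 m): east 3474 sin 233° = -2774.46, north 3474 cos 233° = -2090.71
Leg 2 (015°, 2171 m): east 2171 sin 15° = 561.90, north 2171 cos 15° = 2097.02
Net: -2212.56 east, 6.32 north. Distance = √((-2212.56)² + (6.32)²) = 2212.573 m.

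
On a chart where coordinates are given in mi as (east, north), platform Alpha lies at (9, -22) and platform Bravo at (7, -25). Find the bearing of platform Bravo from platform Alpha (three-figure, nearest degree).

Δeast = 7 − 9 = -2.00; Δnorth = -25 − -22 = -3.00.
Bearing = atan2(Δeast, Δnorth) mod 360° = 213.69° ≈ 214°.

214°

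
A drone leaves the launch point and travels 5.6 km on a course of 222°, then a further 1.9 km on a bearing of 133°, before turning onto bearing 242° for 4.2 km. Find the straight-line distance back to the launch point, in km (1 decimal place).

Leg 1 (222°, 5.6 km): east 5.6 sin 222° = -3.75, north 5.6 cos 222° = -4.16
Leg 2 (133°, 1.9 km): east 1.9 sin 133° = 1.39, north 1.9 cos 133° = -1.30
Leg 3 (242°, 4.2 km): east 4.2 sin 242° = -3.71, north 4.2 cos 242° = -1.97
Net: -6.07 east, -7.43 north. Distance = √((-6.07)² + (-7.43)²) = 9.591 km.

9.6 km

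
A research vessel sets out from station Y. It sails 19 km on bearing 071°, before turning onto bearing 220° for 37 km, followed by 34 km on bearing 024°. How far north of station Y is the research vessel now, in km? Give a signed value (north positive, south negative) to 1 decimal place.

8.9 km

Leg 1 (071°, 19 km): east 19 sin 71° = 17.96, north 19 cos 71° = 6.19
Leg 2 (220°, 37 km): east 37 sin 220° = -23.78, north 37 cos 220° = -28.34
Leg 3 (024°, 34 km): east 34 sin 24° = 13.83, north 34 cos 24° = 31.06
Net north component: 8.90 km.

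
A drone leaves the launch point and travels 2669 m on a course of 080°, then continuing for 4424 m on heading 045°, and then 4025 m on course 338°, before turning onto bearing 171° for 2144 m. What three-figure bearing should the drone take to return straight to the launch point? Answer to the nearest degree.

221°

Leg 1 (080°, 2669 m): east 2669 sin 80° = 2628.45, north 2669 cos 80° = 463.47
Leg 2 (045°, 4424 m): east 4424 sin 45° = 3128.24, north 4424 cos 45° = 3128.24
Leg 3 (338°, 4025 m): east 4025 sin 338° = -1507.79, north 4025 cos 338° = 3731.92
Leg 4 (171°, 2144 m): east 2144 sin 171° = 335.40, north 2144 cos 171° = -2117.60
Net displacement: 4584.30 east, 5206.02 north. Direction back to start is (-4584.30, -5206.02): bearing = atan2(-4584.30, -5206.02) mod 360° = 221.37° ≈ 221°.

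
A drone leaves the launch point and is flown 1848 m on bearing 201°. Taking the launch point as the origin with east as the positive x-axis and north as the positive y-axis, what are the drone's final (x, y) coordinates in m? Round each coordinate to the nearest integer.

Leg 1 (201°, 1848 m): east 1848 sin 201° = -662.26, north 1848 cos 201° = -1725.26
Summing: -662.26 m east, -1725.26 m north → (-662, -1725).

(-662, -1725)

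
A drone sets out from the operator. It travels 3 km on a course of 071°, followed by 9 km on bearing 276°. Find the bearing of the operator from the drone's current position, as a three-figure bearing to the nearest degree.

107°

Leg 1 (071°, 3 km): east 3 sin 71° = 2.84, north 3 cos 71° = 0.98
Leg 2 (276°, 9 km): east 9 sin 276° = -8.95, north 9 cos 276° = 0.94
Net displacement: -6.11 east, 1.92 north. Direction back to start is (6.11, -1.92): bearing = atan2(6.11, -1.92) mod 360° = 107.41° ≈ 107°.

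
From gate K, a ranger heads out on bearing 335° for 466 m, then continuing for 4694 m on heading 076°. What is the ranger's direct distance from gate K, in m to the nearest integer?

4628 m

Leg 1 (335°, 466 m): east 466 sin 335° = -196.94, north 466 cos 335° = 422.34
Leg 2 (076°, 4694 m): east 4694 sin 76° = 4554.57, north 4694 cos 76° = 1135.58
Net: 4357.63 east, 1557.92 north. Distance = √((4357.63)² + (1557.92)²) = 4627.747 m.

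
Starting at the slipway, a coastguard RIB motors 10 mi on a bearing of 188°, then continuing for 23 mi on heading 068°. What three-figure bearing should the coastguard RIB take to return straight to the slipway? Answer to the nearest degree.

Leg 1 (188°, 10 mi): east 10 sin 188° = -1.39, north 10 cos 188° = -9.90
Leg 2 (068°, 23 mi): east 23 sin 68° = 21.33, north 23 cos 68° = 8.62
Net displacement: 19.93 east, -1.29 north. Direction back to start is (-19.93, 1.29): bearing = atan2(-19.93, 1.29) mod 360° = 273.69° ≈ 274°.

274°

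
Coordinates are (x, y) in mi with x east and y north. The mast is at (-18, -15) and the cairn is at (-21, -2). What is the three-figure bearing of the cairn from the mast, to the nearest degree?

Δeast = -21 − -18 = -3.00; Δnorth = -2 − -15 = 13.00.
Bearing = atan2(Δeast, Δnorth) mod 360° = 347.01° ≈ 347°.

347°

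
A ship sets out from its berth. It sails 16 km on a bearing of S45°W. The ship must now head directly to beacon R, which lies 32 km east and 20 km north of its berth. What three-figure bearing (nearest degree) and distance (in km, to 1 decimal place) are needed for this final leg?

Leg 1 (S45°W, 16 km): east 16 sin 225° = -11.31, north 16 cos 225° = -11.31
Current position: (-11.31, -11.31). Target: (32, 20). Remaining: Δeast = 43.31, Δnorth = 31.31.
Bearing = atan2(43.31, 31.31) mod 360° = 54.13°; distance = √((43.31)² + (31.31)²) = 53.447 km.

054°, 53.4 km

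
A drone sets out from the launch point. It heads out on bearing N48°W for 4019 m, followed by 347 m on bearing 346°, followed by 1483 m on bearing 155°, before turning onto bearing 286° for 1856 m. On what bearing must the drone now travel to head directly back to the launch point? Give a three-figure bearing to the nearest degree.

117°

Leg 1 (N48°W, 4019 m): east 4019 sin 312° = -2986.70, north 4019 cos 312° = 2689.24
Leg 2 (346°, 347 m): east 347 sin 346° = -83.95, north 347 cos 346° = 336.69
Leg 3 (155°, 1483 m): east 1483 sin 155° = 626.74, north 1483 cos 155° = -1344.05
Leg 4 (286°, 1856 m): east 1856 sin 286° = -1784.10, north 1856 cos 286° = 511.58
Net displacement: -4228.00 east, 2193.46 north. Direction back to start is (4228.00, -2193.46): bearing = atan2(4228.00, -2193.46) mod 360° = 117.42° ≈ 117°.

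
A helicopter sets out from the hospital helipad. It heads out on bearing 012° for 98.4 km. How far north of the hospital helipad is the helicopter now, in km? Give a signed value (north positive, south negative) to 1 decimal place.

Leg 1 (012°, 98.4 km): east 98.4 sin 12° = 20.46, north 98.4 cos 12° = 96.25
Net north component: 96.25 km.

96.2 km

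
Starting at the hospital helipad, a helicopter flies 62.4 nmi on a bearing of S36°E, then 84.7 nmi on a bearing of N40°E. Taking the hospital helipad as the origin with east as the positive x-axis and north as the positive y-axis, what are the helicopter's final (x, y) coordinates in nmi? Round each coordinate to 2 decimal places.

(91.12, 14.40)

Leg 1 (S36°E, 62.4 nmi): east 62.4 sin 144° = 36.68, north 62.4 cos 144° = -50.48
Leg 2 (N40°E, 84.7 nmi): east 84.7 sin 40° = 54.44, north 84.7 cos 40° = 64.88
Summing: 91.12 nmi east, 14.40 nmi north → (91.12, 14.40).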